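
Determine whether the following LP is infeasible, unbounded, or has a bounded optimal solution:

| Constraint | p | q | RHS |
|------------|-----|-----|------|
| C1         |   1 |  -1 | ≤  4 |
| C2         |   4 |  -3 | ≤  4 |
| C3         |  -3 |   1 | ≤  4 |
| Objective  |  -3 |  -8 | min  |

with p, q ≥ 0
Feasible point: (0, 0) satisfies every constraint, so the LP is feasible.
Direction d = (3, 4): for each constraint row a, a·d ≤ 0 —
  (1)(3) + (-1)(4) = -1 ≤ 0
  (4)(3) + (-3)(4) = 0 ≤ 0
  (-3)(3) + (1)(4) = -5 ≤ 0
and d ≥ 0, so (0, 0) + t·d stays feasible for every t ≥ 0. Along this ray z = -3p - 8q changes by -41 per unit t, so z → −∞.

The LP is unbounded; z can be made arbitrarily small.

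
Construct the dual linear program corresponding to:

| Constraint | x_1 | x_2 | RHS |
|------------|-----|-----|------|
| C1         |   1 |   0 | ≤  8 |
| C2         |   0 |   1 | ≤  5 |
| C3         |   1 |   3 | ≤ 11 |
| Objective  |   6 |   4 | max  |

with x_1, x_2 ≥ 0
Minimize: z = 8y1 + 5y2 + 11y3

Subject to:
  C1: -y1 - y3 ≤ -6
  C2: -y2 - 3y3 ≤ -4
  y1, y2, y3 ≥ 0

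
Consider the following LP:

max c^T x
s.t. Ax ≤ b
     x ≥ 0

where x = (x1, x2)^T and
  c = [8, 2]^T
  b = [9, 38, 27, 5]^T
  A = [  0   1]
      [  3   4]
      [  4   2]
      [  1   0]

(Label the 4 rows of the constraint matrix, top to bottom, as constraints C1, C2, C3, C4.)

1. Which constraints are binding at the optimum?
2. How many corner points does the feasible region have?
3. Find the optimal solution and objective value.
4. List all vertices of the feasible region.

1. C3, C4
2. 6
3. x1 = 5, x2 = 3.5, z = 47
4. (0, 0), (5, 0), (5, 3.5), (3.2, 7.1), (0.6667, 9), (0, 9)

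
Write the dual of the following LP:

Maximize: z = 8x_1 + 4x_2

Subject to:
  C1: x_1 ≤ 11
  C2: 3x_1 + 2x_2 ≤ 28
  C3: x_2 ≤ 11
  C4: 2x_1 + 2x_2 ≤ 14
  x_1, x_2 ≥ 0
Minimize: z = 11y1 + 28y2 + 11y3 + 14y4

Subject to:
  C1: -y1 - 3y2 - 2y4 ≤ -8
  C2: -2y2 - y3 - 2y4 ≤ -4
  y1, y2, y3, y4 ≥ 0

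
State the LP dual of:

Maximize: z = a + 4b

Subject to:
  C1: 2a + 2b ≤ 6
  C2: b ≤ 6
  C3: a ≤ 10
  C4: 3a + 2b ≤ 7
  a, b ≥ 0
Minimize: z = 6y1 + 6y2 + 10y3 + 7y4

Subject to:
  C1: -2y1 - y3 - 3y4 ≤ -1
  C2: -2y1 - y2 - 2y4 ≤ -4
  y1, y2, y3, y4 ≥ 0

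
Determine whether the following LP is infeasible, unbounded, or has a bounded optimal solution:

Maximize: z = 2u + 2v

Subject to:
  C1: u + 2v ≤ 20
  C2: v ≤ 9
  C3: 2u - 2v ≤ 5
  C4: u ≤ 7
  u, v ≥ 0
The point (7, 6.5) satisfies every constraint, so the LP is feasible; the constraints give u ≤ 7 and v ≤ 9, which with u, v ≥ 0 keep the feasible region inside a bounded box. A feasible, bounded LP attains a finite optimum at a vertex.

Evaluating z = 2u + 2v at each vertex:
  (0, 0): z = 0
  (2.5, 0): z = 5
  (7, 4.5): z = 23
  (7, 6.5): z = 27
  (2, 9): z = 22
  (0, 9): z = 18

Feasible with finite optimum z* = 27 at (7, 6.5).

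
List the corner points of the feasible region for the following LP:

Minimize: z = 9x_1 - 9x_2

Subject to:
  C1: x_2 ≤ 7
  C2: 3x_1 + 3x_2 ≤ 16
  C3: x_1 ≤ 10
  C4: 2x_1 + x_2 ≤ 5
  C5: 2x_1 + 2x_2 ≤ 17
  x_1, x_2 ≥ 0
Each vertex is the intersection of two constraint boundaries that also satisfies all remaining constraints:
  x_1 = 0 and x_2 = 0 → (0, 0)
  2x_1 + x_2 = 5 and x_2 = 0 → (2.5, 0)
  2x_1 + x_2 = 5 and x_1 = 0 → (0, 5)

Vertices: (0, 0), (2.5, 0), (0, 5)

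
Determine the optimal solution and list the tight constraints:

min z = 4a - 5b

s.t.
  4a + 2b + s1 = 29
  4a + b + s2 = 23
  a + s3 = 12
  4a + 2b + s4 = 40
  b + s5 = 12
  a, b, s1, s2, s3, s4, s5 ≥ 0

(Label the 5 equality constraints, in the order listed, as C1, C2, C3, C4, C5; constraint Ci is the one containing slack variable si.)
Optimal: a = 0, b = 12
Binding: C5, a ≥ 0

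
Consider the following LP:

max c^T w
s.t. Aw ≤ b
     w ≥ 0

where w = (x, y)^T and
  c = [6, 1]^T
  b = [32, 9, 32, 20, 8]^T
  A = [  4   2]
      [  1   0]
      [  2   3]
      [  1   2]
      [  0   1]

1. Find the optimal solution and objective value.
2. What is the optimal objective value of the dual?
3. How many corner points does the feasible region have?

1. x = 8, y = 0, z = 48
2. 48 (by strong duality, equal to the primal optimum)
3. 4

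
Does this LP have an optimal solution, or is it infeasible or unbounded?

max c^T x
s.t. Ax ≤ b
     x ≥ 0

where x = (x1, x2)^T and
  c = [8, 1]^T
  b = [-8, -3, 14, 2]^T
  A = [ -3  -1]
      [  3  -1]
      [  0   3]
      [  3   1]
One constraint requires 3x1 + x2 ≤ 2, while the constraint -3x1 - x2 ≤ -8 is equivalent to 3x1 + x2 ≥ 8. Together they would need 8 ≤ 3x1 + x2 ≤ 2, which is impossible since 8 > 2. No point satisfies all constraints.

The feasible region is empty; the LP is infeasible.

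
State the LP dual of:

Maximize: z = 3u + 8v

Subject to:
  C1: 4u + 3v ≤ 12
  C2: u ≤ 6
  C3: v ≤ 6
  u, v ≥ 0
Minimize: z = 12y1 + 6y2 + 6y3

Subject to:
  C1: -4y1 - y2 ≤ -3
  C2: -3y1 - y3 ≤ -8
  y1, y2, y3 ≥ 0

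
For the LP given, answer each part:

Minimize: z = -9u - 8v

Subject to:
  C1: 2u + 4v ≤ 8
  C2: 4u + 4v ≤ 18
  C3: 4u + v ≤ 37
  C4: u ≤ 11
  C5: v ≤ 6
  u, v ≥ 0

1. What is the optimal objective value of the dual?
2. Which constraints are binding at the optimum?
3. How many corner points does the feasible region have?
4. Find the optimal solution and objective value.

1. -36 (by strong duality, equal to the primal optimum)
2. C1, v ≥ 0
3. 3
4. u = 4, v = 0, z = -36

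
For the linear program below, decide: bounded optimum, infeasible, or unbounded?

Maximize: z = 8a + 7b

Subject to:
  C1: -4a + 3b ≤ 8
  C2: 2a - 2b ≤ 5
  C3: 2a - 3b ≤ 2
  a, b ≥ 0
Feasible point: (0, 0) satisfies every constraint, so the LP is feasible.
Direction d = (1, 1): for each constraint row a, a·d ≤ 0 —
  (-4)(1) + (3)(1) = -1 ≤ 0
  (2)(1) + (-2)(1) = 0 ≤ 0
  (2)(1) + (-3)(1) = -1 ≤ 0
and d ≥ 0, so (0, 0) + t·d stays feasible for every t ≥ 0. Along this ray z = 8a + 7b changes by 15 per unit t, so z → +∞.

Unbounded — the objective can increase without bound over the feasible region.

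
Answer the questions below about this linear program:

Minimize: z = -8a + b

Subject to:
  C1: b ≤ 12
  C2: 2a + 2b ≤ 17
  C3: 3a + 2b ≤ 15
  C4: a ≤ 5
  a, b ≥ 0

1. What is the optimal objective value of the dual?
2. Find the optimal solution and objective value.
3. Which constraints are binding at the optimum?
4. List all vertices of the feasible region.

1. -40 (by strong duality, equal to the primal optimum)
2. a = 5, b = 0, z = -40
3. C3, C4, b ≥ 0
4. (0, 0), (5, 0), (0, 7.5)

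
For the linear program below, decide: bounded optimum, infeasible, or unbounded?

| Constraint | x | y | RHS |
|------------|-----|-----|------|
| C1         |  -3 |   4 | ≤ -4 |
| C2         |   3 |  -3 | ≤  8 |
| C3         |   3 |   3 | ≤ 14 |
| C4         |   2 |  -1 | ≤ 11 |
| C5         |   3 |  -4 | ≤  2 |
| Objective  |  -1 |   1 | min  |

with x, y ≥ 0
C5 requires 3x - 4y ≤ 2, while C1 (-3x + 4y ≤ -4) is equivalent to 3x - 4y ≥ 4. Together they would need 4 ≤ 3x - 4y ≤ 2, which is impossible since 4 > 2. No point satisfies all constraints.

Infeasible: no point satisfies all constraints simultaneously.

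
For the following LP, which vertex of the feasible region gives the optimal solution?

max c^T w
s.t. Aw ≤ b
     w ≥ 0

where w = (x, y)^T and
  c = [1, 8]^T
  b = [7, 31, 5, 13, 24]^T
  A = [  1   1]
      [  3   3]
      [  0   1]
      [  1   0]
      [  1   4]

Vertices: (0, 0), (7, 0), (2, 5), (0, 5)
(2, 5) with z = 42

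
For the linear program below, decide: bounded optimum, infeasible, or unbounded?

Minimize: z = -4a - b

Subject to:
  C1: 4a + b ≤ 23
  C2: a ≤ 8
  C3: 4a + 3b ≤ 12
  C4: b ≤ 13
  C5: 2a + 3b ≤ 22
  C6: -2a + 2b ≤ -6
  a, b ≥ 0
The point (3, 0) satisfies every constraint, so the LP is feasible; the constraints give a ≤ 8 and b ≤ 13, which with a, b ≥ 0 keep the feasible region inside a bounded box. A feasible, bounded LP attains a finite optimum at a vertex.

Evaluating z = -4a - b at each vertex:
  (3, 0): z = -12

Feasible with finite optimum z* = -12 at (3, 0).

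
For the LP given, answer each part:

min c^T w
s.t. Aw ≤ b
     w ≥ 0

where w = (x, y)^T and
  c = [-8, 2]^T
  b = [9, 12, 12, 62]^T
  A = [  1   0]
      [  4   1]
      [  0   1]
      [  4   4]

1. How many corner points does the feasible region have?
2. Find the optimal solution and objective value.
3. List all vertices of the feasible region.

1. 3
2. x = 3, y = 0, z = -24
3. (0, 0), (3, 0), (0, 12)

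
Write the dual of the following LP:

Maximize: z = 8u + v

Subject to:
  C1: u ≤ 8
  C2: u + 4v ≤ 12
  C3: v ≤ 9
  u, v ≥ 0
Minimize: z = 8y1 + 12y2 + 9y3

Subject to:
  C1: -y1 - y2 ≤ -8
  C2: -4y2 - y3 ≤ -1
  y1, y2, y3 ≥ 0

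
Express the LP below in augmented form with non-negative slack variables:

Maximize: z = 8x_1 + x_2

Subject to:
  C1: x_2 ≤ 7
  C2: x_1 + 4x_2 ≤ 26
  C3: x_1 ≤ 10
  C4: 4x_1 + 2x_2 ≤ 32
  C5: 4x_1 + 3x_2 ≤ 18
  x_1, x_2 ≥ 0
max z = 8x_1 + x_2

s.t.
  x_2 + s1 = 7
  x_1 + 4x_2 + s2 = 26
  x_1 + s3 = 10
  4x_1 + 2x_2 + s4 = 32
  4x_1 + 3x_2 + s5 = 18
  x_1, x_2, s1, s2, s3, s4, s5 ≥ 0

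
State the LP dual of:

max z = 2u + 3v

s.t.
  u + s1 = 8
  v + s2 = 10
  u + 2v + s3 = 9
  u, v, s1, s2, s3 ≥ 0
Minimize: z = 8y1 + 10y2 + 9y3

Subject to:
  C1: -y1 - y3 ≤ -2
  C2: -y2 - 2y3 ≤ -3
  y1, y2, y3 ≥ 0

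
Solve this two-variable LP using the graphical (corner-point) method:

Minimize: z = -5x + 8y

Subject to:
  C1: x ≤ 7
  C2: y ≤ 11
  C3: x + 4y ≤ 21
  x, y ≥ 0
x = 7, y = 0, z = -35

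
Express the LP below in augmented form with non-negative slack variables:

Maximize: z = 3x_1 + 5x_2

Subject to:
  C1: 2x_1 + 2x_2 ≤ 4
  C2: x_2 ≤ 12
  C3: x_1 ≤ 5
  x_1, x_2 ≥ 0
max z = 3x_1 + 5x_2

s.t.
  2x_1 + 2x_2 + s1 = 4
  x_2 + s2 = 12
  x_1 + s3 = 5
  x_1, x_2, s1, s2, s3 ≥ 0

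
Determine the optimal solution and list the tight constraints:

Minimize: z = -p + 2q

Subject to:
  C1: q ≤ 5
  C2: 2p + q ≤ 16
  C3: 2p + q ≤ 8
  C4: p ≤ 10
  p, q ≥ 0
Optimal: p = 4, q = 0
Slack at optimum:
  C1: slack = 5
  C2: slack = 8
  C3: slack = 0 (binding)
  C4: slack = 6
  p ≥ 0: p = 4
  q ≥ 0: q = 0 (binding)
Binding constraints: C3, q ≥ 0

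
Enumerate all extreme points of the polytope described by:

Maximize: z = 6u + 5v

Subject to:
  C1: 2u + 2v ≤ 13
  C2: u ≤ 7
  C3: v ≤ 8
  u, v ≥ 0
Each vertex is the intersection of two constraint boundaries that also satisfies all remaining constraints:
  u = 0 and v = 0 → (0, 0)
  2u + 2v = 13 and v = 0 → (6.5, 0)
  2u + 2v = 13 and u = 0 → (0, 6.5)

Vertices: (0, 0), (6.5, 0), (0, 6.5)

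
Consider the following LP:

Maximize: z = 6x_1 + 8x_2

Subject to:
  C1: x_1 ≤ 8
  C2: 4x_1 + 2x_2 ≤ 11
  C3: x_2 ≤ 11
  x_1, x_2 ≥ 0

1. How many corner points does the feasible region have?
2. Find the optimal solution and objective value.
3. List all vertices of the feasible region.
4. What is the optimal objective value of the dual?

1. 3
2. x_1 = 0, x_2 = 5.5, z = 44
3. (0, 0), (2.75, 0), (0, 5.5)
4. 44 (by strong duality, equal to the primal optimum)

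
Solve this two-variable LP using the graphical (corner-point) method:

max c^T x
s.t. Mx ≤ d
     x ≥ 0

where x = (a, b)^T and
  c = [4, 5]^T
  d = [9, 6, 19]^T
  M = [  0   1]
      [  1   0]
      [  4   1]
Each vertex is the intersection of two constraint boundaries that also satisfies all remaining constraints:
  a = 0 and b = 0 → (0, 0)
  4a + b = 19 and b = 0 → (4.75, 0)
  b = 9 and 4a + b = 19 → (2.5, 9)
  b = 9 and a = 0 → (0, 9)

Evaluating z = 4a + 5b at each vertex:
  (0, 0): z = 0
  (4.75, 0): z = 19
  (2.5, 9): z = 55
  (0, 9): z = 45

The maximum is at (2.5, 9) with z = 55.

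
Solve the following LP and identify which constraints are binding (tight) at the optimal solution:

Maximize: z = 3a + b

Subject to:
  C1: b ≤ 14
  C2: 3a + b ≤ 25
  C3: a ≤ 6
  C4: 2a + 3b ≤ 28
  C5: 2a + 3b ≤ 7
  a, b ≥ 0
Optimal: a = 3.5, b = 0
Binding: C5, b ≥ 0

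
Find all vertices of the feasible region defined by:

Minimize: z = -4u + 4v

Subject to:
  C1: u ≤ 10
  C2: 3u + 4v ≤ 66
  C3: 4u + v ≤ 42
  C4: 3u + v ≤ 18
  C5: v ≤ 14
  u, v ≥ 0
Each vertex is the intersection of two constraint boundaries that also satisfies all remaining constraints:
  u = 0 and v = 0 → (0, 0)
  3u + v = 18 and v = 0 → (6, 0)
  3u + v = 18 and v = 14 → (1.333, 14)
  v = 14 and u = 0 → (0, 14)

Vertices: (0, 0), (6, 0), (1.333, 14), (0, 14)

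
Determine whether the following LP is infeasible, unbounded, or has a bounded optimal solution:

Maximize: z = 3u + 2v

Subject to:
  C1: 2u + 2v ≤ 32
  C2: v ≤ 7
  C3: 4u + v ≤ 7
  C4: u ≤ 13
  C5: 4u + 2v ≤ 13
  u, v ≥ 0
The point (0, 6.5) satisfies every constraint, so the LP is feasible; the constraints give u ≤ 13 and v ≤ 7, which with u, v ≥ 0 keep the feasible region inside a bounded box. A feasible, bounded LP attains a finite optimum at a vertex.

Evaluating z = 3u + 2v at each vertex:
  (0, 0): z = 0
  (1.75, 0): z = 5.25
  (0.25, 6): z = 12.75
  (0, 6.5): z = 13

The LP has an optimal solution: (0, 6.5) with z = 13.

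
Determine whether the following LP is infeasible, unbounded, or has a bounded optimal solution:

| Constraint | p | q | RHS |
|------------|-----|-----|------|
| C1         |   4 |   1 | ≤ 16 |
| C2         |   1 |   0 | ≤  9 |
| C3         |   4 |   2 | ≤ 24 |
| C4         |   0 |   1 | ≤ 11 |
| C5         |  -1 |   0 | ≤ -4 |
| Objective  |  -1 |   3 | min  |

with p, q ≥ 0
The point (4, 0) satisfies every constraint, so the LP is feasible; the constraints give p ≤ 9 and q ≤ 11, which with p, q ≥ 0 keep the feasible region inside a bounded box. A feasible, bounded LP attains a finite optimum at a vertex.

Feasible with finite optimum z* = -4 at (4, 0).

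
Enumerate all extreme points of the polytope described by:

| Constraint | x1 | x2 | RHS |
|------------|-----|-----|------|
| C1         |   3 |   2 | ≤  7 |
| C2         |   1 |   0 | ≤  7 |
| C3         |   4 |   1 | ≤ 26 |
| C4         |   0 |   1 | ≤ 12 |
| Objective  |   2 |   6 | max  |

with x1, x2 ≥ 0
Each vertex is the intersection of two constraint boundaries that also satisfies all remaining constraints:
  x1 = 0 and x2 = 0 → (0, 0)
  3x1 + 2x2 = 7 and x2 = 0 → (2.333, 0)
  3x1 + 2x2 = 7 and x1 = 0 → (0, 3.5)

Vertices: (0, 0), (2.333, 0), (0, 3.5)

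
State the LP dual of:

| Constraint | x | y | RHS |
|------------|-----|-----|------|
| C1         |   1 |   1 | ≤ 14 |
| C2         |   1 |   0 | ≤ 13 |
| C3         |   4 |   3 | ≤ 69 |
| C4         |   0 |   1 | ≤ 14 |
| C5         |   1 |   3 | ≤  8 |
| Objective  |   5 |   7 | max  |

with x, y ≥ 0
Minimize: z = 14y1 + 13y2 + 69y3 + 14y4 + 8y5

Subject to:
  C1: -y1 - y2 - 4y3 - y5 ≤ -5
  C2: -y1 - 3y3 - y4 - 3y5 ≤ -7
  y1, y2, y3, y4, y5 ≥ 0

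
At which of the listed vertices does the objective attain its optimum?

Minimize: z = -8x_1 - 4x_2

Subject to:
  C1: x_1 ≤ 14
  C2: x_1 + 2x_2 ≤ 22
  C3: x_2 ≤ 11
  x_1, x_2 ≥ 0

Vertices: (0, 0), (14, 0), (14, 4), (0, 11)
Evaluating z = -8x_1 - 4x_2 at each vertex:
  (0, 0): z = 0
  (14, 0): z = -112
  (14, 4): z = -128
  (0, 11): z = -44

The smallest value is z = -128, attained at (14, 4).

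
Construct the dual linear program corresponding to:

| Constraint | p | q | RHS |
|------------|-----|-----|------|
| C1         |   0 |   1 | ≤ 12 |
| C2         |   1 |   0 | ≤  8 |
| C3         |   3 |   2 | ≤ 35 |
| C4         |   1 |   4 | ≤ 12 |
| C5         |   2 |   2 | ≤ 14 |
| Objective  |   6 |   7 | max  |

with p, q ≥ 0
Minimize: z = 12y1 + 8y2 + 35y3 + 12y4 + 14y5

Subject to:
  C1: -y2 - 3y3 - y4 - 2y5 ≤ -6
  C2: -y1 - 2y3 - 4y4 - 2y5 ≤ -7
  y1, y2, y3, y4, y5 ≥ 0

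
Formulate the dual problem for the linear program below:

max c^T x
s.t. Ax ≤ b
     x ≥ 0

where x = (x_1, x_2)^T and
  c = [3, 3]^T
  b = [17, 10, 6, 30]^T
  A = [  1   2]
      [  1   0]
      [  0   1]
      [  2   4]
Minimize: z = 17y1 + 10y2 + 6y3 + 30y4

Subject to:
  C1: -y1 - y2 - 2y4 ≤ -3
  C2: -2y1 - y3 - 4y4 ≤ -3
  y1, y2, y3, y4 ≥ 0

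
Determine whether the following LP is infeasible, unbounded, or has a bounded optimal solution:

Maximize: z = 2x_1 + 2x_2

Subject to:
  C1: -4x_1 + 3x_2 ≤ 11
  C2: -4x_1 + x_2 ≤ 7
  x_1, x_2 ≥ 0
Feasible point: (0, 0) satisfies every constraint, so the LP is feasible.
Direction d = (1, 0): for each constraint row a, a·d ≤ 0 —
  (-4)(1) + (3)(0) = -4 ≤ 0
  (-4)(1) + (1)(0) = -4 ≤ 0
and d ≥ 0, so (0, 0) + t·d stays feasible for every t ≥ 0. Along this ray z = 2x_1 + 2x_2 changes by 2 per unit t, so z → +∞.

The LP is unbounded; z can be made arbitrarily large.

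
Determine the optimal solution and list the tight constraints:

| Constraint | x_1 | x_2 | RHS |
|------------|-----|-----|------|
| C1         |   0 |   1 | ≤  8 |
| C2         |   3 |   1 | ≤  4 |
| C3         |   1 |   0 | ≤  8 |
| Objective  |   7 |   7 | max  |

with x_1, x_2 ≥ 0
Optimal: x_1 = 0, x_2 = 4
Binding: C2, x_1 ≥ 0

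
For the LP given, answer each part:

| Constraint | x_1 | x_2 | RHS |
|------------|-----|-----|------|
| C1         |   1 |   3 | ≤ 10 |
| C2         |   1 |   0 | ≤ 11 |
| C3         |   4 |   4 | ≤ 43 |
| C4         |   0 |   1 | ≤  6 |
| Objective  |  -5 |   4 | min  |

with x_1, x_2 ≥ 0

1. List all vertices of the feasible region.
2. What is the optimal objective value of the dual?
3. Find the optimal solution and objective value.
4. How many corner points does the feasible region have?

1. (0, 0), (10, 0), (0, 3.333)
2. -50 (by strong duality, equal to the primal optimum)
3. x_1 = 10, x_2 = 0, z = -50
4. 3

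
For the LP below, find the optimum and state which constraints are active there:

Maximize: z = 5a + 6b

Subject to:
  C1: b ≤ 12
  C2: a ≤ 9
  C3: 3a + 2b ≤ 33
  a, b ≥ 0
Optimal: a = 3, b = 12
Slack at optimum:
  C1: slack = 0 (binding)
  C2: slack = 6
  C3: slack = 0 (binding)
  a ≥ 0: a = 3
  b ≥ 0: b = 12
Binding constraints: C1, C3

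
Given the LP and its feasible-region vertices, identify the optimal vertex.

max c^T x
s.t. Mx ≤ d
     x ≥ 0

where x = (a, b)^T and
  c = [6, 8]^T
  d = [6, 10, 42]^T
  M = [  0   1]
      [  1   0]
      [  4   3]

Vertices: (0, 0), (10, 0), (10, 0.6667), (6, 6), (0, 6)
Evaluating z = 6a + 8b at each vertex:
  (0, 0): z = 0
  (10, 0): z = 60
  (10, 0.6667): z = 65.33
  (6, 6): z = 84
  (0, 6): z = 48

The largest value is z = 84, attained at (6, 6).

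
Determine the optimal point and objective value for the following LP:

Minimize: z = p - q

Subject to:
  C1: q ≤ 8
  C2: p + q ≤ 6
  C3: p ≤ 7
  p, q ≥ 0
Each vertex is the intersection of two constraint boundaries that also satisfies all remaining constraints:
  p = 0 and q = 0 → (0, 0)
  p + q = 6 and q = 0 → (6, 0)
  p + q = 6 and p = 0 → (0, 6)

Evaluating z = p - q at each vertex:
  (0, 0): z = 0
  (6, 0): z = 6
  (0, 6): z = -6

The minimum is at (0, 6) with z = -6.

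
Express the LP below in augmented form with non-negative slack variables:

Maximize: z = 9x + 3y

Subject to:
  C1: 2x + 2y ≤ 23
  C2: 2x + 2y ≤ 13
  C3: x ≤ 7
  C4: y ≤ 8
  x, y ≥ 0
max z = 9x + 3y

s.t.
  2x + 2y + s1 = 23
  2x + 2y + s2 = 13
  x + s3 = 7
  y + s4 = 8
  x, y, s1, s2, s3, s4 ≥ 0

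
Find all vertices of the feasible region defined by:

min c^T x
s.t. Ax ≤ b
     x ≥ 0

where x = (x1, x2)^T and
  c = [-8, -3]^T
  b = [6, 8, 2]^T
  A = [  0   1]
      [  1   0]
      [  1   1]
Each vertex is the intersection of two constraint boundaries that also satisfies all remaining constraints:
  x1 = 0 and x2 = 0 → (0, 0)
  x1 + x2 = 2 and x2 = 0 → (2, 0)
  x1 + x2 = 2 and x1 = 0 → (0, 2)

Vertices: (0, 0), (2, 0), (0, 2)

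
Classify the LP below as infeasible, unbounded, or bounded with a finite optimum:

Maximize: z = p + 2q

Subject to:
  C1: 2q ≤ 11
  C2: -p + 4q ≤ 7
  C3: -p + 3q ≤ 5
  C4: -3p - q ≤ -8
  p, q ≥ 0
Feasible point: (3, 0) satisfies every constraint, so the LP is feasible.
Direction d = (1, 0): for each constraint row a, a·d ≤ 0 —
  (0)(1) + (2)(0) = 0 ≤ 0
  (-1)(1) + (4)(0) = -1 ≤ 0
  (-1)(1) + (3)(0) = -1 ≤ 0
  (-3)(1) + (-1)(0) = -3 ≤ 0
and d ≥ 0, so (3, 0) + t·d stays feasible for every t ≥ 0. Along this ray z = p + 2q changes by 1 per unit t, so z → +∞.

The LP is unbounded; z can be made arbitrarily large.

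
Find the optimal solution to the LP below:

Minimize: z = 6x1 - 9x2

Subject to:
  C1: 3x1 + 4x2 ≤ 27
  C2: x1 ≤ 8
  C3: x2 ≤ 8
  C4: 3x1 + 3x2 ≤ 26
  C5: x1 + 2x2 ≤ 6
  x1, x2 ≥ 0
Each vertex is the intersection of two constraint boundaries that also satisfies all remaining constraints:
  x1 = 0 and x2 = 0 → (0, 0)
  x1 + 2x2 = 6 and x2 = 0 → (6, 0)
  x1 + 2x2 = 6 and x1 = 0 → (0, 3)

Evaluating z = 6x1 - 9x2 at each vertex:
  (0, 0): z = 0
  (6, 0): z = 36
  (0, 3): z = -27

The minimum is at (0, 3) with z = -27.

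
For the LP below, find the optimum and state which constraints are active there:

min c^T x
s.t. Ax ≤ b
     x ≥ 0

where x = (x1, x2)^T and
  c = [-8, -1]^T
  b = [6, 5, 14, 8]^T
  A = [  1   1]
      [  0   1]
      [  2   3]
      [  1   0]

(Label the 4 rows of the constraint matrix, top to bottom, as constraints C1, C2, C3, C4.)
Optimal: x1 = 6, x2 = 0
Slack at optimum:
  C1: slack = 0 (binding)
  C2: slack = 5
  C3: slack = 2
  C4: slack = 2
  x1 ≥ 0: x1 = 6
  x2 ≥ 0: x2 = 0 (binding)
Binding constraints: C1, x2 ≥ 0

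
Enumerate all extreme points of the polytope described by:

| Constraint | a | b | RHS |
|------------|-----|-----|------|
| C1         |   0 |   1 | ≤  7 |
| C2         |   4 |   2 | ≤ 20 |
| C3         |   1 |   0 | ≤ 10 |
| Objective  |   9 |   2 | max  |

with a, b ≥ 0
Each vertex is the intersection of two constraint boundaries that also satisfies all remaining constraints:
  a = 0 and b = 0 → (0, 0)
  4a + 2b = 20 and b = 0 → (5, 0)
  b = 7 and 4a + 2b = 20 → (1.5, 7)
  b = 7 and a = 0 → (0, 7)

Vertices: (0, 0), (5, 0), (1.5, 7), (0, 7)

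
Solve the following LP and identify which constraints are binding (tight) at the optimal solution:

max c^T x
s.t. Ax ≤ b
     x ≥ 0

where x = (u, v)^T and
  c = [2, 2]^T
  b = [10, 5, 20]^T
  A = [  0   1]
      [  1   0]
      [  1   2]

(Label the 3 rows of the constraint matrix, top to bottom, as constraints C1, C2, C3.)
Optimal: u = 5, v = 7.5
Binding: C2, C3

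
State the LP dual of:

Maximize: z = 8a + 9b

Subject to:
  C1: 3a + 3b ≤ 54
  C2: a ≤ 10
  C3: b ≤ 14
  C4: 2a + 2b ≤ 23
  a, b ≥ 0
Minimize: z = 54y1 + 10y2 + 14y3 + 23y4

Subject to:
  C1: -3y1 - y2 - 2y4 ≤ -8
  C2: -3y1 - y3 - 2y4 ≤ -9
  y1, y2, y3, y4 ≥ 0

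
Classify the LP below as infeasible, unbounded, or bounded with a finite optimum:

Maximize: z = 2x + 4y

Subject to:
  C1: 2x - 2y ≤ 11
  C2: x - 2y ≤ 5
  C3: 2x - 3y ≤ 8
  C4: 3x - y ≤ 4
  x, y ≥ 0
Feasible point: (0, 0) satisfies every constraint, so the LP is feasible.
Direction d = (0, 1): for each constraint row a, a·d ≤ 0 —
  (2)(0) + (-2)(1) = -2 ≤ 0
  (1)(0) + (-2)(1) = -2 ≤ 0
  (2)(0) + (-3)(1) = -3 ≤ 0
  (3)(0) + (-1)(1) = -1 ≤ 0
and d ≥ 0, so (0, 0) + t·d stays feasible for every t ≥ 0. Along this ray z = 2x + 4y changes by 4 per unit t, so z → +∞.

Unbounded: there is a feasible ray along which z → +∞.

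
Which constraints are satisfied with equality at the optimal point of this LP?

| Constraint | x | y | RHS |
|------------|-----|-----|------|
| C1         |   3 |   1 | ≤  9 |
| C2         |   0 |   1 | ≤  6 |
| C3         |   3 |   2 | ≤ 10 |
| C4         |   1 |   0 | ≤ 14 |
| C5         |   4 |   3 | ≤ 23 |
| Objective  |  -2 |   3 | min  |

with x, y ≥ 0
Optimal: x = 3, y = 0
Binding: C1, y ≥ 0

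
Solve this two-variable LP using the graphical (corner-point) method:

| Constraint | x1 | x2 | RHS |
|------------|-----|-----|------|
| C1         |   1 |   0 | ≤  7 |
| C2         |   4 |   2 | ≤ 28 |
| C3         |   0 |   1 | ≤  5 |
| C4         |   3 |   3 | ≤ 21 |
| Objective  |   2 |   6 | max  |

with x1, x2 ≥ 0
Each vertex is the intersection of two constraint boundaries that also satisfies all remaining constraints:
  x1 = 0 and x2 = 0 → (0, 0)
  x1 = 7 and 4x1 + 2x2 = 28 → (7, 0)
  x2 = 5 and 3x1 + 3x2 = 21 → (2, 5)
  x2 = 5 and x1 = 0 → (0, 5)

Evaluating z = 2x1 + 6x2 at each vertex:
  (0, 0): z = 0
  (7, 0): z = 14
  (2, 5): z = 34
  (0, 5): z = 30

The maximum is at (2, 5) with z = 34.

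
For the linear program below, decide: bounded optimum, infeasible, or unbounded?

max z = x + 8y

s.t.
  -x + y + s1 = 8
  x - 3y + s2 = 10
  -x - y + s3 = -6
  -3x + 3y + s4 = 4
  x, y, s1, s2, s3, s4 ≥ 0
Feasible point: (3, 3) satisfies every constraint, so the LP is feasible.
Direction d = (1, 1): for each constraint row a, a·d ≤ 0 —
  (-1)(1) + (1)(1) = 0 ≤ 0
  (1)(1) + (-3)(1) = -2 ≤ 0
  (-1)(1) + (-1)(1) = -2 ≤ 0
  (-3)(1) + (3)(1) = 0 ≤ 0
and d ≥ 0, so (3, 3) + t·d stays feasible for every t ≥ 0. Along this ray z = x + 8y changes by 9 per unit t, so z → +∞.

Unbounded: there is a feasible ray along which z → +∞.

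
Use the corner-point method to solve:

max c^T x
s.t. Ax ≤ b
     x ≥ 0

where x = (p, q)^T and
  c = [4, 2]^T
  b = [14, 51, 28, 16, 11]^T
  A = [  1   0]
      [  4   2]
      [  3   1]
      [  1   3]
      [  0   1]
Each vertex is the intersection of two constraint boundaries that also satisfies all remaining constraints:
  p = 0 and q = 0 → (0, 0)
  3p + q = 28 and q = 0 → (9.333, 0)
  3p + q = 28 and p + 3q = 16 → (8.5, 2.5)
  p + 3q = 16 and p = 0 → (0, 5.333)

Evaluating z = 4p + 2q at each vertex:
  (0, 0): z = 0
  (9.333, 0): z = 37.33
  (8.5, 2.5): z = 39
  (0, 5.333): z = 10.67

The maximum is at (8.5, 2.5) with z = 39.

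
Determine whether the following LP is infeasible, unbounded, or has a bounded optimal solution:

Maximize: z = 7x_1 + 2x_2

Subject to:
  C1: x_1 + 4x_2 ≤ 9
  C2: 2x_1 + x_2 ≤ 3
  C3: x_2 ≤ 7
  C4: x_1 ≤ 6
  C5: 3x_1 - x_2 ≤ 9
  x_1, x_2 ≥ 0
The point (1.5, 0) satisfies every constraint, so the LP is feasible; the constraints give x_1 ≤ 6 and x_2 ≤ 7, which with x_1, x_2 ≥ 0 keep the feasible region inside a bounded box. A feasible, bounded LP attains a finite optimum at a vertex.

Evaluating z = 7x_1 + 2x_2 at each vertex:
  (0, 0): z = 0
  (1.5, 0): z = 10.5
  (0.4286, 2.143): z = 7.286
  (0, 2.25): z = 4.5

Feasible with finite optimum z* = 10.5 at (1.5, 0).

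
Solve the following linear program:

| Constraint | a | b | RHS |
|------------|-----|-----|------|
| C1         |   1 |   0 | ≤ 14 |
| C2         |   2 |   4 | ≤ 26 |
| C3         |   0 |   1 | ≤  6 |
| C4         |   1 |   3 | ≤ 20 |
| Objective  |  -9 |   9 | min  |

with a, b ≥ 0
Each vertex is the intersection of two constraint boundaries that also satisfies all remaining constraints:
  a = 0 and b = 0 → (0, 0)
  2a + 4b = 26 and b = 0 → (13, 0)
  2a + 4b = 26 and b = 6 → (1, 6)
  b = 6 and a = 0 → (0, 6)

Evaluating z = -9a + 9b at each vertex:
  (0, 0): z = 0
  (13, 0): z = -117
  (1, 6): z = 45
  (0, 6): z = 54

The minimum is at (13, 0) with z = -117.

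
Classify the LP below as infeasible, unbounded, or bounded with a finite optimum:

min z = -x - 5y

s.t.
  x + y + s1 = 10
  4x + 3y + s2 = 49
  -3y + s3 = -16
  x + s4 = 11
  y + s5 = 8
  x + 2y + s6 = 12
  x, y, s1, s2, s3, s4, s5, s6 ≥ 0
The point (0, 6) satisfies every constraint, so the LP is feasible; the constraints give x ≤ 11 and y ≤ 8, which with x, y ≥ 0 keep the feasible region inside a bounded box. A feasible, bounded LP attains a finite optimum at a vertex.

Evaluating z = -x - 5y at each vertex:
  (0, 5.333): z = -26.67
  (1.333, 5.333): z = -28
  (0, 6): z = -30

Feasible with finite optimum z* = -30 at (0, 6).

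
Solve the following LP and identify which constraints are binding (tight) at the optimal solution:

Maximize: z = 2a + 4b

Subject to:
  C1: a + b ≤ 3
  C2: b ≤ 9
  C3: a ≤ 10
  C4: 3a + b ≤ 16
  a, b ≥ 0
Optimal: a = 0, b = 3
Slack at optimum:
  C1: slack = 0 (binding)
  C2: slack = 6
  C3: slack = 10
  C4: slack = 13
  a ≥ 0: a = 0 (binding)
  b ≥ 0: b = 3
Binding constraints: C1, a ≥ 0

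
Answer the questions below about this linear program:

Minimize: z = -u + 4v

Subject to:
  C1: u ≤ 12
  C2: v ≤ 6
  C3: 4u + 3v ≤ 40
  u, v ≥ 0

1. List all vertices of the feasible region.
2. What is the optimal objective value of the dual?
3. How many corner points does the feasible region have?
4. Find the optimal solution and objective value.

1. (0, 0), (10, 0), (5.5, 6), (0, 6)
2. -10 (by strong duality, equal to the primal optimum)
3. 4
4. u = 10, v = 0, z = -10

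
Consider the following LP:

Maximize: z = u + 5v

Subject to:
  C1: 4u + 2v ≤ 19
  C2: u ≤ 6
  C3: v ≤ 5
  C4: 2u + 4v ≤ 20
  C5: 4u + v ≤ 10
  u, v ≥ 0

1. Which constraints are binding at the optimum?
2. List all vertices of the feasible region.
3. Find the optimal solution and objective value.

1. C3, C4, u ≥ 0
2. (0, 0), (2.5, 0), (1.429, 4.286), (0, 5)
3. u = 0, v = 5, z = 25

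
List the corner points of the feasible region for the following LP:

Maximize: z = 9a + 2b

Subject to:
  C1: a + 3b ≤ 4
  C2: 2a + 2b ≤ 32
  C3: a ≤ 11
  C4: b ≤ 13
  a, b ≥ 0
Each vertex is the intersection of two constraint boundaries that also satisfies all remaining constraints:
  a = 0 and b = 0 → (0, 0)
  a + 3b = 4 and b = 0 → (4, 0)
  a + 3b = 4 and a = 0 → (0, 1.333)

Vertices: (0, 0), (4, 0), (0, 1.333)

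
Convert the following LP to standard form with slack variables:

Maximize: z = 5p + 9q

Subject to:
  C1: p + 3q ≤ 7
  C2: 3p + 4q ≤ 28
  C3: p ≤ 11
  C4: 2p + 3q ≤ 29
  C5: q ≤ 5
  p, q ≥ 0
max z = 5p + 9q

s.t.
  p + 3q + s1 = 7
  3p + 4q + s2 = 28
  p + s3 = 11
  2p + 3q + s4 = 29
  q + s5 = 5
  p, q, s1, s2, s3, s4, s5 ≥ 0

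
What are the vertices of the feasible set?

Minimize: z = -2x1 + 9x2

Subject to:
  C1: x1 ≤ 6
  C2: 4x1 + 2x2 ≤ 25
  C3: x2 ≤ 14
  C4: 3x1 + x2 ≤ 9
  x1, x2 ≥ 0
Each vertex is the intersection of two constraint boundaries that also satisfies all remaining constraints:
  x1 = 0 and x2 = 0 → (0, 0)
  3x1 + x2 = 9 and x2 = 0 → (3, 0)
  3x1 + x2 = 9 and x1 = 0 → (0, 9)

Vertices: (0, 0), (3, 0), (0, 9)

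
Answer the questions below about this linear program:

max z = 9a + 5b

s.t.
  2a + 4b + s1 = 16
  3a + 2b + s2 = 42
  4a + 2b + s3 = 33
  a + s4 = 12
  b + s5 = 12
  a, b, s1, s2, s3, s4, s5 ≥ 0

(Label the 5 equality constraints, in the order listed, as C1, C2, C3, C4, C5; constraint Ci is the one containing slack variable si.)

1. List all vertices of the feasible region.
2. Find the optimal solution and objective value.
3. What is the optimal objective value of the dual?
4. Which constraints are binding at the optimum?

1. (0, 0), (8, 0), (0, 4)
2. a = 8, b = 0, z = 72
3. 72 (by strong duality, equal to the primal optimum)
4. C1, b ≥ 0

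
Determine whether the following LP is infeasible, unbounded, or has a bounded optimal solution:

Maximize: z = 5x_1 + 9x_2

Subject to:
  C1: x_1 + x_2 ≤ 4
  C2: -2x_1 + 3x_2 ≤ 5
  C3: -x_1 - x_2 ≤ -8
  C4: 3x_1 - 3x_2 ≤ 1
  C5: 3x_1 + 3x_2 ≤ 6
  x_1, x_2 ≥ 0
C1 requires x_1 + x_2 ≤ 4, while C3 (-x_1 - x_2 ≤ -8) is equivalent to x_1 + x_2 ≥ 8. Together they would need 8 ≤ x_1 + x_2 ≤ 4, which is impossible since 8 > 4. No point satisfies all constraints.

Infeasible: no point satisfies all constraints simultaneously.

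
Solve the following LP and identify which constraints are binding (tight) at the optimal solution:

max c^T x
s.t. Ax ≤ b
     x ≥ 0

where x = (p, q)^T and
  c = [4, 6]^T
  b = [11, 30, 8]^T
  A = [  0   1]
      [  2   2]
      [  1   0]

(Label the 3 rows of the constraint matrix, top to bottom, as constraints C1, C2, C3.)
Optimal: p = 4, q = 11
Slack at optimum:
  C1: slack = 0 (binding)
  C2: slack = 0 (binding)
  C3: slack = 4
  p ≥ 0: p = 4
  q ≥ 0: q = 11
Binding constraints: C1, C2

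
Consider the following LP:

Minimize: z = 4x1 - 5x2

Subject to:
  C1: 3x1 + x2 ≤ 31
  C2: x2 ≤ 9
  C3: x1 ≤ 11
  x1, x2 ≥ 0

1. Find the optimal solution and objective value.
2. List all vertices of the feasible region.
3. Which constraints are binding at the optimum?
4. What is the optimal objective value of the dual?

1. x1 = 0, x2 = 9, z = -45
2. (0, 0), (10.33, 0), (7.333, 9), (0, 9)
3. C2, x1 ≥ 0
4. -45 (by strong duality, equal to the primal optimum)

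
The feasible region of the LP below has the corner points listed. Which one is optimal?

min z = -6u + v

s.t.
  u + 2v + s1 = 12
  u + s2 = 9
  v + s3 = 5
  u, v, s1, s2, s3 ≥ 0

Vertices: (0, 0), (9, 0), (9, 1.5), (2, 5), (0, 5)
(9, 0) with z = -54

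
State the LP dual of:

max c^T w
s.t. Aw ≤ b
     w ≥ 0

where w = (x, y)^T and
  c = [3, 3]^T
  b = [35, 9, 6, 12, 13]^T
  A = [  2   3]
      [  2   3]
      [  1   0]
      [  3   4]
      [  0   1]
Minimize: z = 35y1 + 9y2 + 6y3 + 12y4 + 13y5

Subject to:
  C1: -2y1 - 2y2 - y3 - 3y4 ≤ -3
  C2: -3y1 - 3y2 - 4y4 - y5 ≤ -3
  y1, y2, y3, y4, y5 ≥ 0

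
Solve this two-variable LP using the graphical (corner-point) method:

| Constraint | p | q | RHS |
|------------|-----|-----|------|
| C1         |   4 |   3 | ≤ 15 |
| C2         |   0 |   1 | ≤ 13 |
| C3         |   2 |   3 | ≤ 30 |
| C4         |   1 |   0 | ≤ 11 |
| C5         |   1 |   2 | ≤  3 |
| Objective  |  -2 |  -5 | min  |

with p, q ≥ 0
Each vertex is the intersection of two constraint boundaries that also satisfies all remaining constraints:
  p = 0 and q = 0 → (0, 0)
  p + 2q = 3 and q = 0 → (3, 0)
  p + 2q = 3 and p = 0 → (0, 1.5)

Evaluating z = -2p - 5q at each vertex:
  (0, 0): z = 0
  (3, 0): z = -6
  (0, 1.5): z = -7.5

The minimum is at (0, 1.5) with z = -7.5.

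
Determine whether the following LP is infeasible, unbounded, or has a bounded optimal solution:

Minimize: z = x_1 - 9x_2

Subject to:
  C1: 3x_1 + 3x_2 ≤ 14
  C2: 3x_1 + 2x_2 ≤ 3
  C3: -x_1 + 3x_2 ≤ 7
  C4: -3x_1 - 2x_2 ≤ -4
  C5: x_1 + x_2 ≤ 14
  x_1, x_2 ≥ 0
C2 requires 3x_1 + 2x_2 ≤ 3, while C4 (-3x_1 - 2x_2 ≤ -4) is equivalent to 3x_1 + 2x_2 ≥ 4. Together they would need 4 ≤ 3x_1 + 2x_2 ≤ 3, which is impossible since 4 > 3. No point satisfies all constraints.

The feasible region is empty; the LP is infeasible.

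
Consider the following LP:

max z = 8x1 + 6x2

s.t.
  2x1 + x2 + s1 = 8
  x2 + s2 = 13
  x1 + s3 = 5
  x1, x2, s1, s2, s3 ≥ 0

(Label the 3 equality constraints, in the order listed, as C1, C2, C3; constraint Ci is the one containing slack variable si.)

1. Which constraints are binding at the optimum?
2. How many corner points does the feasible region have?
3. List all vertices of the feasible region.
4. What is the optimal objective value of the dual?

1. C1, x1 ≥ 0
2. 3
3. (0, 0), (4, 0), (0, 8)
4. 48 (by strong duality, equal to the primal optimum)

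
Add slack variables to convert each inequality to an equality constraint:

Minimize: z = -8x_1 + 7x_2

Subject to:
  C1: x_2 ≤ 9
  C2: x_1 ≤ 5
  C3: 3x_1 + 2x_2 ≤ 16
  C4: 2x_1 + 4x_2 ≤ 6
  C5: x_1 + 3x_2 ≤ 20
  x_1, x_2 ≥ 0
min z = -8x_1 + 7x_2

s.t.
  x_2 + s1 = 9
  x_1 + s2 = 5
  3x_1 + 2x_2 + s3 = 16
  2x_1 + 4x_2 + s4 = 6
  x_1 + 3x_2 + s5 = 20
  x_1, x_2, s1, s2, s3, s4, s5 ≥ 0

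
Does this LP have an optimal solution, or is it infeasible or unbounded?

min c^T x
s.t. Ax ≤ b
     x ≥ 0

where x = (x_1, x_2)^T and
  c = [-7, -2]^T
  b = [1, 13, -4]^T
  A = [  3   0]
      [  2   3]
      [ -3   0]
One constraint requires 3x_1 ≤ 1, while the constraint -3x_1 ≤ -4 is equivalent to 3x_1 ≥ 4. Together they would need 4 ≤ 3x_1 ≤ 1, which is impossible since 4 > 1. No point satisfies all constraints.

Infeasible: no point satisfies all constraints simultaneously.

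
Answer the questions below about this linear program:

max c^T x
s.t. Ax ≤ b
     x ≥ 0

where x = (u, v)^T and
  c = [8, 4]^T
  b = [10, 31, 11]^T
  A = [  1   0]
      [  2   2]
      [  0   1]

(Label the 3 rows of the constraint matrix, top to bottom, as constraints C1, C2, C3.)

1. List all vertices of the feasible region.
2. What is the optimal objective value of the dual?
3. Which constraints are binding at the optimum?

1. (0, 0), (10, 0), (10, 5.5), (4.5, 11), (0, 11)
2. 102 (by strong duality, equal to the primal optimum)
3. C1, C2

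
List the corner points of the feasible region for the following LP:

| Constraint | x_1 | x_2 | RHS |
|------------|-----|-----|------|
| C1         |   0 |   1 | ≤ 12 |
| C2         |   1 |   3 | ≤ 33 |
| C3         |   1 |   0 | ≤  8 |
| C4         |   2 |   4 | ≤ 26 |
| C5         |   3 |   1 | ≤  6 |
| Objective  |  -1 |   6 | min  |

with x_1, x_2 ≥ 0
Each vertex is the intersection of two constraint boundaries that also satisfies all remaining constraints:
  x_1 = 0 and x_2 = 0 → (0, 0)
  3x_1 + x_2 = 6 and x_2 = 0 → (2, 0)
  3x_1 + x_2 = 6 and x_1 = 0 → (0, 6)

Vertices: (0, 0), (2, 0), (0, 6)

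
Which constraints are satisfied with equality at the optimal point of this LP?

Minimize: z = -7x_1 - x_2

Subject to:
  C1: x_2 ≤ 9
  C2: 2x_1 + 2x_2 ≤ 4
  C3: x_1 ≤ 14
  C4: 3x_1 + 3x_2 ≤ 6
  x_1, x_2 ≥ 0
Optimal: x_1 = 2, x_2 = 0
Slack at optimum:
  C1: slack = 9
  C2: slack = 0 (binding)
  C3: slack = 12
  C4: slack = 0 (binding)
  x_1 ≥ 0: x_1 = 2
  x_2 ≥ 0: x_2 = 0 (binding)
Binding constraints: C2, C4, x_2 ≥ 0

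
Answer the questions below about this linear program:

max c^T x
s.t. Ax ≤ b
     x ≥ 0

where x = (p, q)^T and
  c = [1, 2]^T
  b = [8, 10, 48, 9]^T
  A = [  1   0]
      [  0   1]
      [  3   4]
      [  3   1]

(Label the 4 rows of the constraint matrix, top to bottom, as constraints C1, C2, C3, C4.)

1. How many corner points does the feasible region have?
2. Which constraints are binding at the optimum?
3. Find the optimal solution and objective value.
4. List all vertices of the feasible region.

1. 3
2. C4, p ≥ 0
3. p = 0, q = 9, z = 18
4. (0, 0), (3, 0), (0, 9)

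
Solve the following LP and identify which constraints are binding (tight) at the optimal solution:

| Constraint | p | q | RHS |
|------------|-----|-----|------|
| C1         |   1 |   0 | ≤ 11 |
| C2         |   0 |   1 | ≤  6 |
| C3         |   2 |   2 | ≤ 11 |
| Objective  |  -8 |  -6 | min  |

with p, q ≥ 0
Optimal: p = 5.5, q = 0
Slack at optimum:
  C1: slack = 5.5
  C2: slack = 6
  C3: slack = 0 (binding)
  p ≥ 0: p = 5.5
  q ≥ 0: q = 0 (binding)
Binding constraints: C3, q ≥ 0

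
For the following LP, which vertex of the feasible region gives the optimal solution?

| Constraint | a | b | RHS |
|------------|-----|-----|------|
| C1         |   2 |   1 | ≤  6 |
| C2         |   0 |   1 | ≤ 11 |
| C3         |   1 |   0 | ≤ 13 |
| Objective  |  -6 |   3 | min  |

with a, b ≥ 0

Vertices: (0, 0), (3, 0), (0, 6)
Evaluating z = -6a + 3b at each vertex:
  (0, 0): z = 0
  (3, 0): z = -18
  (0, 6): z = 18

The smallest value is z = -18, attained at (3, 0).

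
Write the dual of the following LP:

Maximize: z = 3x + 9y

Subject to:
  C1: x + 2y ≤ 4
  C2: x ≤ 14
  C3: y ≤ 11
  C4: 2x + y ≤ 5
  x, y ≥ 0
Minimize: z = 4y1 + 14y2 + 11y3 + 5y4

Subject to:
  C1: -y1 - y2 - 2y4 ≤ -3
  C2: -2y1 - y3 - y4 ≤ -9
  y1, y2, y3, y4 ≥ 0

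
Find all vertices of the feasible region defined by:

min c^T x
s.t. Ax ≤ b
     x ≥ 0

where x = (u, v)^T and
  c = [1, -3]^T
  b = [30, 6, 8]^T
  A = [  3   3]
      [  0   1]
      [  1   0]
Each vertex is the intersection of two constraint boundaries that also satisfies all remaining constraints:
  u = 0 and v = 0 → (0, 0)
  u = 8 and v = 0 → (8, 0)
  3u + 3v = 30 and u = 8 → (8, 2)
  3u + 3v = 30 and v = 6 → (4, 6)
  v = 6 and u = 0 → (0, 6)

Vertices: (0, 0), (8, 0), (8, 2), (4, 6), (0, 6)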